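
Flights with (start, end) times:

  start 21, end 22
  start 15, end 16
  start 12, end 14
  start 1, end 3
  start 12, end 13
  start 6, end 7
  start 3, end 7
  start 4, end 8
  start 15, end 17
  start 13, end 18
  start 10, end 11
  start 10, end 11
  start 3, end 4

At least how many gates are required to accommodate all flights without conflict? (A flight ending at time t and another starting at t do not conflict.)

3

Events (time:±→running): 1:+→1 3:-→0 3:+→1 3:+→2 4:-→1 4:+→2 6:+→3 … peak 3.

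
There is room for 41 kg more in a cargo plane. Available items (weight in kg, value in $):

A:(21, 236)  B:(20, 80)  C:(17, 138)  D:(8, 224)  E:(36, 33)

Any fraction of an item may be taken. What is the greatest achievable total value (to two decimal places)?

557.41

Ratios (sorted): D 28.00, A 11.24, C 8.12, B 4.00, E 0.92
take D (8 @ 224); take A (21 @ 236); take 12/17 of C → 97.41. Capacity used 41/41.
Total value = 557.41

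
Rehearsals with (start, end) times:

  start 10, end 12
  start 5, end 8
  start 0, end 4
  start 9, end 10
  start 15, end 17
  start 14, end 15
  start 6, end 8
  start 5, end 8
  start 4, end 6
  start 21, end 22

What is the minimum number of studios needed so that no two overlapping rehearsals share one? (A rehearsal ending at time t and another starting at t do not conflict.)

3

Count concurrent intervals with a sweep; the peak is the room count.
starts: [0, 4, 5, 5, 6, 9, 10, 14, 15, 21]
ends:   [4, 6, 8, 8, 8, 10, 12, 15, 17, 22]
s0→1 e4→0 s4→1 s5→2 s5→3  — peak 3.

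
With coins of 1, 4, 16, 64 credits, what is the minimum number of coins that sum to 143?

8

Greedy: take as many of the largest coin as possible, then repeat with the remainder.
143 = 2×64 + 3×4 + 3×1
Total coins = 2 + 3 + 3 = 8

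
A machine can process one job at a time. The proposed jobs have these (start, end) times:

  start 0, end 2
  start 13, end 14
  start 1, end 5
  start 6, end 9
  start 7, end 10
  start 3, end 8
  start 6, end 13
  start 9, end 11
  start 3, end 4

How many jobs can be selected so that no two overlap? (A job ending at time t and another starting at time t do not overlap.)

Greedy by earliest finish: after sorting by end time, pick each interval compatible with the last pick.
Sorted by end: (0,2)  (3,4)  (1,5)  (3,8)  (6,9)  (7,10)  (9,11)  (6,13)  (13,14)
take (0,2); take (3,4); skip (3,8); take (6,9); take (9,11); take (13,14).
Selected 5 jobs.

5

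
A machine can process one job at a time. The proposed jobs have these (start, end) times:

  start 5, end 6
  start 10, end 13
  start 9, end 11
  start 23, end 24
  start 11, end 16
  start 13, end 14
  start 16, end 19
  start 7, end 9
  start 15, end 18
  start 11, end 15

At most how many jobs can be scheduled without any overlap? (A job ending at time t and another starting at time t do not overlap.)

6

By end time: (5,6), (7,9), (9,11), (10,13), (13,14), (11,15), (11,16), (15,18), (16,19), (23,24).
Pick (5,6); next start ≥ 6 → (7,9); next start ≥ 9 → (9,11); next start ≥ 11 → (13,14); next start ≥ 14 → (15,18); next start ≥ 18 → (23,24).
Selected 6 jobs.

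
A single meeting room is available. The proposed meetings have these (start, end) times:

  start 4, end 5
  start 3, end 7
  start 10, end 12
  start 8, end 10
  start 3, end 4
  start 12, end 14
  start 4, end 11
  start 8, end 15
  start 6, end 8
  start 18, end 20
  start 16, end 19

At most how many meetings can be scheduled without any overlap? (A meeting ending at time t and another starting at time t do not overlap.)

7

Greedy by earliest finish: after sorting by end time, pick each interval compatible with the last pick.
Sorted by end: (3,4)  (4,5)  (3,7)  (6,8)  (8,10)  (4,11)  (10,12)  (12,14)  (8,15)  (16,19)  (18,20)
take (3,4); take (4,5); take (6,8); take (8,10); take (10,12); take (12,14); take (16,19); skip (18,20).
Selected 7 meetings.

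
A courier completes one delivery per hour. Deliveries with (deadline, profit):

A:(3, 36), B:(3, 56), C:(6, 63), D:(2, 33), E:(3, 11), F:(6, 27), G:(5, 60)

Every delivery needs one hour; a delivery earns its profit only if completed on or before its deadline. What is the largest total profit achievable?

Profit order: C=63 G=60 B=56 A=36 D=33 F=27 E=11
Assign: C→slot 6, G→slot 5, B→slot 3, A→slot 2, D→slot 1, F→slot 4, E skipped.
Slots: [1:D] [2:A] [3:B] [4:F] [5:G] [6:C]
Profit = 33 + 36 + 56 + 27 + 60 + 63 = 275

275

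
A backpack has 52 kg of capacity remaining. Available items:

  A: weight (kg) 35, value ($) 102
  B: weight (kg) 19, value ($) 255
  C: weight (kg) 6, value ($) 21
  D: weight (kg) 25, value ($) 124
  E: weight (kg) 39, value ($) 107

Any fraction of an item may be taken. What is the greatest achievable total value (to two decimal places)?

405.83

Order: B (255/19=13.42) > D (124/25=4.96) > C (21/6=3.50) > A (102/35=2.91) > E (107/39=2.74)
Fill: take B (19 @ 255) → take D (25 @ 124) → take C (6 @ 21) → take 2/35 of A → 5.83; 52/52 used.
Total value = 405.83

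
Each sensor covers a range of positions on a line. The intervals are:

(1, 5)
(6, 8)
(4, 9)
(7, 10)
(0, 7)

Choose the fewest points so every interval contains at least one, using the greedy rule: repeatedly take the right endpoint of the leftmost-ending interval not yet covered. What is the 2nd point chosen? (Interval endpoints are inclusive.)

By right end: [1,5]  [0,7]  [6,8]  [4,9]  [7,10]
[1,5] uncovered → point at 5; [6,8] uncovered → point at 8.
Points: 5, 8 (2 total).

8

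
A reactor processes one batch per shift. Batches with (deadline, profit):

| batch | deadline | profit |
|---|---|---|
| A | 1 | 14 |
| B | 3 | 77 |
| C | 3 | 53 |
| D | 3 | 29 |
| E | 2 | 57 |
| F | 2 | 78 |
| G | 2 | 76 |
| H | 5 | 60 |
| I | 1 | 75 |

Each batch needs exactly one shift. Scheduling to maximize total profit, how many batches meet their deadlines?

Sort by profit descending; place each in the latest free slot ≤ its deadline.
By profit: F(d2,78), B(d3,77), G(d2,76), I(d1,75), H(d5,60), E(d2,57), C(d3,53), D(d3,29), A(d1,14)
F→slot 2; B→slot 3; G→slot 1; I skipped; H→slot 5; E skipped; C skipped; D skipped; A skipped.
4 of 9 scheduled.

4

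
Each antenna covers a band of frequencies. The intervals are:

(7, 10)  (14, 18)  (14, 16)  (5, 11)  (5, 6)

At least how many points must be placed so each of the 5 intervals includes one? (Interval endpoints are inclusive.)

Process intervals by earliest right end; each time one isn't hit yet, stab at its right endpoint.
By right end: [5,6]  [7,10]  [5,11]  [14,16]  [14,18]
[5,6] uncovered → point at 6; [7,10] uncovered → point at 10; [14,16] uncovered → point at 16.
Points: 6, 10, 16 (3 total).

3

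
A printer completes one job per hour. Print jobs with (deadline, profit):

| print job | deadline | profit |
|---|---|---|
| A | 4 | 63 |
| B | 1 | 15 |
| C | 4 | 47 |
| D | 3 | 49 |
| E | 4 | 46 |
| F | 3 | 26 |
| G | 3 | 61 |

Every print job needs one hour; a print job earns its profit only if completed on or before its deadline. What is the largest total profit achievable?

220

By profit: A(d4,63), G(d3,61), D(d3,49), C(d4,47), E(d4,46), F(d3,26), B(d1,15)
A→slot 4; G→slot 3; D→slot 2; C→slot 1; E skipped; F skipped; B skipped.
Profit = 47 + 49 + 61 + 63 = 220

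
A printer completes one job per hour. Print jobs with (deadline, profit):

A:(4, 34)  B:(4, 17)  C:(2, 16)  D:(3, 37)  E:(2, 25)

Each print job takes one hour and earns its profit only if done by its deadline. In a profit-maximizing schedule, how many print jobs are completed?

4

Profit order: D=37 A=34 E=25 B=17 C=16
Assign: D→slot 3, A→slot 4, E→slot 2, B→slot 1, C skipped.
Slots: [1:B] [2:E] [3:D] [4:A]
4 of 5 scheduled.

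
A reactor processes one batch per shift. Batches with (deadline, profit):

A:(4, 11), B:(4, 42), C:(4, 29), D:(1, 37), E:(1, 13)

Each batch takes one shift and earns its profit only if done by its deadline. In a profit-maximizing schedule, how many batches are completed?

Profit order: B=42 D=37 C=29 E=13 A=11
Assign: B→slot 4, D→slot 1, C→slot 3, E skipped, A→slot 2.
Slots: [1:D] [2:A] [3:C] [4:B]
4 of 5 scheduled.

4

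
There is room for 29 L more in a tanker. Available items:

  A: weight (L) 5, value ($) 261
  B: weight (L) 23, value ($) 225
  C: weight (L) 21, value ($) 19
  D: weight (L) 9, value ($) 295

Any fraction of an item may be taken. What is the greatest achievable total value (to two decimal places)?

702.74

Greedy by value/weight ratio, highest first.
Order: A (261/5=52.20) > D (295/9=32.78) > B (225/23=9.78) > C (19/21=0.90)
Fill: take A (5 @ 261) → take D (9 @ 295) → take 15/23 of B → 146.74; 29/29 used.
Total value = 702.74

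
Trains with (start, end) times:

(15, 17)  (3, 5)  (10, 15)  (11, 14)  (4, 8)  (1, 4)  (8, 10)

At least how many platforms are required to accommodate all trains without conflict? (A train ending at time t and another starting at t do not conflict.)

Count concurrent intervals with a sweep; the peak is the room count.
starts: [1, 3, 4, 8, 10, 11, 15]
ends:   [4, 5, 8, 10, 14, 15, 17]
s1→1 s3→2  — peak 2.

2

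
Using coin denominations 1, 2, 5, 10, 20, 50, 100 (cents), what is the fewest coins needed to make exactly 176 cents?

Greedy: take as many of the largest coin as possible, then repeat with the remainder.
176 = 1×100 + 1×50 + 1×20 + 1×5 + 1×1
Total coins = 1 + 1 + 1 + 1 + 1 = 5

5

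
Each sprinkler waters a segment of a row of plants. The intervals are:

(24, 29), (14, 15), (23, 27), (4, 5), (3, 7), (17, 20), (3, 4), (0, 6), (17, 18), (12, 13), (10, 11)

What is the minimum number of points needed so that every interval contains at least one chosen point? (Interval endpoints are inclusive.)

6

Sort by right endpoint; whenever an interval is uncovered, place a point at its right end.
Sorted: [3,4] [4,5] [0,6] [3,7] [10,11] [12,13] [14,15] [17,18] [17,20] [23,27] [24,29]
{[3,4],[4,5],[0,6],[3,7]} hit by 4; {[10,11]} hit by 11; {[12,13]} hit by 13; {[14,15]} hit by 15; {[17,18],[17,20]} hit by 18; {[23,27],[24,29]} hit by 27.
Points: 4, 11, 13, 15, 18, 27 (6 total).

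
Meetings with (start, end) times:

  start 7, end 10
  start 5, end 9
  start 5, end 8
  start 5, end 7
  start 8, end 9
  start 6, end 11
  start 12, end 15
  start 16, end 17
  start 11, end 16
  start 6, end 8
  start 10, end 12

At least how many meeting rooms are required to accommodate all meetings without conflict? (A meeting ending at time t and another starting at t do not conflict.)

5

starts: [5, 5, 5, 6, 6, 7, 8, 10, 11, 12, 16]
ends:   [7, 8, 8, 9, 9, 10, 11, 12, 15, 16, 17]
s5→1 s5→2 s5→3 s6→4 s6→5  — peak 5.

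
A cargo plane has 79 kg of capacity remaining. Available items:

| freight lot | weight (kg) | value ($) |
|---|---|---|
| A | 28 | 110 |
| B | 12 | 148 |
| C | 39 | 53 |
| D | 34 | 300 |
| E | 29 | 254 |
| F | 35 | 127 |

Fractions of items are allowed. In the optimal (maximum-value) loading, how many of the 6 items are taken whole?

Order: B (148/12=12.33) > D (300/34=8.82) > E (254/29=8.76) > A (110/28=3.93) > F (127/35=3.63) > C (53/39=1.36)
Fill: take B (12 @ 148) → take D (34 @ 300) → take E (29 @ 254) → take 4/28 of A → 15.71; 79/79 used.
3 item(s) taken whole; one partial (take 4/28 of A).

3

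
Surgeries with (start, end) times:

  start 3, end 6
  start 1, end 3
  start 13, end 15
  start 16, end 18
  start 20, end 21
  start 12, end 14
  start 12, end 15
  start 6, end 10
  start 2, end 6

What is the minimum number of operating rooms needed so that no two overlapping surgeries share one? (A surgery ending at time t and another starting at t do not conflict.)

3

The answer is the maximum number of intervals overlapping at any instant.
starts: [1, 2, 3, 6, 12, 12, 13, 16, 20]
ends:   [3, 6, 6, 10, 14, 15, 15, 18, 21]
s1→1 s2→2 e3→1 s3→2 e6→1 e6→0 s6→1 e10→0 s12→1 s12→2 s13→3  — peak 3.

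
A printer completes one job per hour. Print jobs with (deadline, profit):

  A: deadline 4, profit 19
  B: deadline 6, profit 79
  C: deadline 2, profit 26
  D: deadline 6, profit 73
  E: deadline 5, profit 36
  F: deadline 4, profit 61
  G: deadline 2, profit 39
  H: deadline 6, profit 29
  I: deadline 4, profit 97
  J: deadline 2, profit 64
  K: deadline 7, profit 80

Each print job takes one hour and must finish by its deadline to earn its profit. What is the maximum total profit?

Sort by profit descending; place each in the latest free slot ≤ its deadline.
Profit order: I=97 K=80 B=79 D=73 J=64 F=61 G=39 E=36 H=29 C=26 A=19
Assign: I→slot 4, K→slot 7, B→slot 6, D→slot 5, J→slot 2, F→slot 3, G→slot 1, E skipped, H skipped, C skipped, A skipped.
Slots: [1:G] [2:J] [3:F] [4:I] [5:D] [6:B] [7:K]
Profit = 39 + 64 + 61 + 97 + 73 + 79 + 80 = 493

493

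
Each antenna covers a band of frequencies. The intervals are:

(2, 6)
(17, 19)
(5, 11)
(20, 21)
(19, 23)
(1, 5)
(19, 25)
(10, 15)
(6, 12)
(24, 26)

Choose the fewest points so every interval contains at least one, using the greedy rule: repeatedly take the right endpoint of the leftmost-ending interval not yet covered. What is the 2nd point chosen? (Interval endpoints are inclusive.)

Sort by right endpoint; whenever an interval is uncovered, place a point at its right end.
Sorted: [1,5] [2,6] [5,11] [6,12] [10,15] [17,19] [20,21] [19,23] [19,25] [24,26]
{[1,5],[2,6],[5,11]} hit by 5; {[6,12],[10,15]} hit by 12; {[17,19]} hit by 19; {[20,21],[19,23],[19,25]} hit by 21; {[24,26]} hit by 26.
Points: 5, 12, 19, 21, 26 (5 total).

12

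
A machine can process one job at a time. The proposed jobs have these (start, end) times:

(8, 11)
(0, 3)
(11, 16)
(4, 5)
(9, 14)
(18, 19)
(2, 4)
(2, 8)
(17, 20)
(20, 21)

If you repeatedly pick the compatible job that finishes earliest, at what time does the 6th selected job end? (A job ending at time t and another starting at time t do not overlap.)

Sort by end time and greedily take each interval whose start is ≥ the last chosen end.
By end time: (0,3), (2,4), (4,5), (2,8), (8,11), (9,14), (11,16), (18,19), (17,20), (20,21).
Pick (0,3); next start ≥ 3 → (4,5); next start ≥ 5 → (8,11); next start ≥ 11 → (11,16); next start ≥ 16 → (18,19); next start ≥ 19 → (20,21).
Selected: (0,3) (4,5) (8,11) (11,16) (18,19) (20,21)

21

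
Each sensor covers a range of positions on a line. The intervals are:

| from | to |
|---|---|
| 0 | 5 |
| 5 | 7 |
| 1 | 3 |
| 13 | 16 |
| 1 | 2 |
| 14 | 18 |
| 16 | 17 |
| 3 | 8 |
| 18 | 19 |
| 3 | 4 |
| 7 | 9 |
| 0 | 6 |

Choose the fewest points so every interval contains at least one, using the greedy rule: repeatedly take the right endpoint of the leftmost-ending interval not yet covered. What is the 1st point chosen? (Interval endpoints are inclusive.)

2

Sorted: [1,2] [1,3] [3,4] [0,5] [0,6] [5,7] [3,8] [7,9] [13,16] [16,17] [14,18] [18,19]
{[1,2],[1,3]} hit by 2; {[3,4],[0,5],[0,6]} hit by 4; {[5,7],[3,8],[7,9]} hit by 7; {[13,16],[16,17],[14,18]} hit by 16; {[18,19]} hit by 19.
Points: 2, 4, 7, 16, 19 (5 total).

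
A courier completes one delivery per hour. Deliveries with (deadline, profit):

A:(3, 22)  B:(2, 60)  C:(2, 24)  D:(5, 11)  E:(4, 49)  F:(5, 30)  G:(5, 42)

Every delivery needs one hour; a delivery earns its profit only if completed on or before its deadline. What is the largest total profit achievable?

205

Sort by profit descending; place each in the latest free slot ≤ its deadline.
By profit: B(d2,60), E(d4,49), G(d5,42), F(d5,30), C(d2,24), A(d3,22), D(d5,11)
B→slot 2; E→slot 4; G→slot 5; F→slot 3; C→slot 1; A skipped; D skipped.
Profit = 24 + 60 + 30 + 49 + 42 = 205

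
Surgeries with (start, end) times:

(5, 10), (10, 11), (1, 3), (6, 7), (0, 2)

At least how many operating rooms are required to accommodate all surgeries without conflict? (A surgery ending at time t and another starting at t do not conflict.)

2

Count concurrent intervals with a sweep; the peak is the room count.
Events (time:±→running): 0:+→1 1:+→2 … peak 2.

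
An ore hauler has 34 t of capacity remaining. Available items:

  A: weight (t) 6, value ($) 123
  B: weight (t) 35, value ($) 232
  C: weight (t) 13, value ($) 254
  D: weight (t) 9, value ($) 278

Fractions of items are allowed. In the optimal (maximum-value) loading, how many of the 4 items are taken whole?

3

Sort by value per unit weight and fill in that order.
Ratios (sorted): D 30.89, A 20.50, C 19.54, B 6.63
take D (9 @ 278); take A (6 @ 123); take C (13 @ 254); take 6/35 of B → 39.77. Capacity used 34/34.
3 item(s) taken whole; one partial (take 6/35 of B).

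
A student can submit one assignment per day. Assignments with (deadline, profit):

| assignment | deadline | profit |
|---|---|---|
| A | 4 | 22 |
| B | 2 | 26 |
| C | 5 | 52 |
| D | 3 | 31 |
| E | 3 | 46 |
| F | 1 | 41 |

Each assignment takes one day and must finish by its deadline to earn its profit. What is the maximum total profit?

192

Sort by profit descending; place each in the latest free slot ≤ its deadline.
By profit: C(d5,52), E(d3,46), F(d1,41), D(d3,31), B(d2,26), A(d4,22)
C→slot 5; E→slot 3; F→slot 1; D→slot 2; B skipped; A→slot 4.
Profit = 41 + 31 + 46 + 22 + 52 = 192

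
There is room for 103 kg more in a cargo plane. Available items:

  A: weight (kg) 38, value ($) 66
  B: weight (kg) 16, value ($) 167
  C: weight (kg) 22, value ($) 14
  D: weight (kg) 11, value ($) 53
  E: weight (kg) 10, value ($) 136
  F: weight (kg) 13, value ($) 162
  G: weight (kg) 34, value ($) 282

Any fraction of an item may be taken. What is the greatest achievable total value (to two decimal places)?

Greedy by value/weight ratio, highest first.
Order: E (136/10=13.60) > F (162/13=12.46) > B (167/16=10.44) > G (282/34=8.29) > D (53/11=4.82) > A (66/38=1.74) > C (14/22=0.64)
Fill: take E (10 @ 136) → take F (13 @ 162) → take B (16 @ 167) → take G (34 @ 282) → take D (11 @ 53) → take 19/38 of A → 33.00; 103/103 used.
Total value = 833.00

833.00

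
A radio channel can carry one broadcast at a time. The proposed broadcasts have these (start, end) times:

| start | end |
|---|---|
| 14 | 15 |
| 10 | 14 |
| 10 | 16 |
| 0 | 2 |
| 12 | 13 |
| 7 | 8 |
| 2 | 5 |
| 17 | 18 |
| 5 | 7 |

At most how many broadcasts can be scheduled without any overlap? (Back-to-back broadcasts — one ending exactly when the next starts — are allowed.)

7

Sorted by end: (0,2)  (2,5)  (5,7)  (7,8)  (12,13)  (10,14)  (14,15)  (10,16)  (17,18)
take (0,2); take (2,5); take (5,7); take (7,8); take (12,13); skip (10,14); take (14,15); take (17,18).
Selected 7 broadcasts.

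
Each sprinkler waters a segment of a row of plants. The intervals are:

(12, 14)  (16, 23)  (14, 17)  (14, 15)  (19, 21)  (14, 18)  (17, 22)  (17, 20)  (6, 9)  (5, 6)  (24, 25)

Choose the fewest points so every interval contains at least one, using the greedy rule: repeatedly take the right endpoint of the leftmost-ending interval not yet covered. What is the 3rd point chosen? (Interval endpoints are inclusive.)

Sorted: [5,6] [6,9] [12,14] [14,15] [14,17] [14,18] [17,20] [19,21] [17,22] [16,23] [24,25]
{[5,6],[6,9]} hit by 6; {[12,14],[14,15],[14,17],[14,18]} hit by 14; {[17,20],[19,21],[17,22],[16,23]} hit by 20; {[24,25]} hit by 25.
Points: 6, 14, 20, 25 (4 total).

20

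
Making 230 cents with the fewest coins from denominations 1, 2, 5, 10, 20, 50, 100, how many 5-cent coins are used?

0

Use the largest denomination that fits, subtract, and repeat.
230 − 2×100→30 − 1×20→10 − 1×10→0
Count of 5: 0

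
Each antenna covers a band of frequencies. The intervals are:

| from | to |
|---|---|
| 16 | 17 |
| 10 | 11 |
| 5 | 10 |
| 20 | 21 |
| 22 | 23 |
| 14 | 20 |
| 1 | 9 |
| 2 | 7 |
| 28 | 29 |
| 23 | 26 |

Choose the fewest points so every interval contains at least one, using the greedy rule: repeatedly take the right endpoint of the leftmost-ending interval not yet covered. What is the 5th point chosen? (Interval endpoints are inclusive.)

23

By right end: [2,7]  [1,9]  [5,10]  [10,11]  [16,17]  [14,20]  [20,21]  [22,23]  [23,26]  [28,29]
[2,7] uncovered → point at 7; [10,11] uncovered → point at 11; [16,17] uncovered → point at 17; [20,21] uncovered → point at 21; [22,23] uncovered → point at 23; [28,29] uncovered → point at 29.
Points: 7, 11, 17, 21, 23, 29 (6 total).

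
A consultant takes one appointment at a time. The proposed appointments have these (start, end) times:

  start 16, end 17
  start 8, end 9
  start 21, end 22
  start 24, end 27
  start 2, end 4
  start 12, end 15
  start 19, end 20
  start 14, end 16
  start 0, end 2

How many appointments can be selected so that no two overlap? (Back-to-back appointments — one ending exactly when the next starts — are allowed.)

8

Greedy by earliest finish: after sorting by end time, pick each interval compatible with the last pick.
By end time: (0,2), (2,4), (8,9), (12,15), (14,16), (16,17), (19,20), (21,22), (24,27).
Pick (0,2); next start ≥ 2 → (2,4); next start ≥ 4 → (8,9); next start ≥ 9 → (12,15); next start ≥ 15 → (16,17); next start ≥ 17 → (19,20); next start ≥ 20 → (21,22); next start ≥ 22 → (24,27).
Selected 8 appointments.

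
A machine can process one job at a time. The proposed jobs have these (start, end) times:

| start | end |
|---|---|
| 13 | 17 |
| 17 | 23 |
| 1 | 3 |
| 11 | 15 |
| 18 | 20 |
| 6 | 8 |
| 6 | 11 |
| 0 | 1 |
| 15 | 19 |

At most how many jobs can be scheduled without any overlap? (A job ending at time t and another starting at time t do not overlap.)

Greedy by earliest finish: after sorting by end time, pick each interval compatible with the last pick.
Sorted by end: (0,1)  (1,3)  (6,8)  (6,11)  (11,15)  (13,17)  (15,19)  (18,20)  (17,23)
take (0,1); take (1,3); take (6,8); take (11,15); take (15,19); skip (18,20); skip (17,23).
Selected 5 jobs.

5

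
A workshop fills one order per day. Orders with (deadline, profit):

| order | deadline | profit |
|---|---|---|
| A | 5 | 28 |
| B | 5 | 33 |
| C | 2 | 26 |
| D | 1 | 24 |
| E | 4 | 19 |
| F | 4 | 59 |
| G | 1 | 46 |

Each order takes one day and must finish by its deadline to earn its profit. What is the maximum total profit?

192

By profit: F(d4,59), G(d1,46), B(d5,33), A(d5,28), C(d2,26), D(d1,24), E(d4,19)
F→slot 4; G→slot 1; B→slot 5; A→slot 3; C→slot 2; D skipped; E skipped.
Profit = 46 + 26 + 28 + 59 + 33 = 192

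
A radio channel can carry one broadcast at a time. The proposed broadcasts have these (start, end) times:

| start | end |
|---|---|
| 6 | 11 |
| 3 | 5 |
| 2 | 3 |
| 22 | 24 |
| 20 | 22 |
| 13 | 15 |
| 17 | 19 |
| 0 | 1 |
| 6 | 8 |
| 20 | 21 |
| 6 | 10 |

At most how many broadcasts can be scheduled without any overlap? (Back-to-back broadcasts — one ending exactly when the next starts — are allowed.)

Order by finish time; keep every interval that doesn't clash with the previous kept one.
By end time: (0,1), (2,3), (3,5), (6,8), (6,10), (6,11), (13,15), (17,19), (20,21), (20,22), (22,24).
Pick (0,1); next start ≥ 1 → (2,3); next start ≥ 3 → (3,5); next start ≥ 5 → (6,8); next start ≥ 8 → (13,15); next start ≥ 15 → (17,19); next start ≥ 19 → (20,21); next start ≥ 21 → (22,24).
Selected 8 broadcasts.

8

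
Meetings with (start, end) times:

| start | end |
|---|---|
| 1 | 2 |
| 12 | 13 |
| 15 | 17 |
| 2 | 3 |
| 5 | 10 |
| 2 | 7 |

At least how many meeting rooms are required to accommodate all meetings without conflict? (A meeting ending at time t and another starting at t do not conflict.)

Count concurrent intervals with a sweep; the peak is the room count.
starts: [1, 2, 2, 5, 12, 15]
ends:   [2, 3, 7, 10, 13, 17]
s1→1 e2→0 s2→1 s2→2  — peak 2.

2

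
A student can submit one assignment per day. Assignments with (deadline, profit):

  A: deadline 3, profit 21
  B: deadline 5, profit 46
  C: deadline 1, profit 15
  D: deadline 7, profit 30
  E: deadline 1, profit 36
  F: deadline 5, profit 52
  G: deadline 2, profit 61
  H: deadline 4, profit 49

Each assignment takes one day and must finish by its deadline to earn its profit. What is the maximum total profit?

274

By profit: G(d2,61), F(d5,52), H(d4,49), B(d5,46), E(d1,36), D(d7,30), A(d3,21), C(d1,15)
G→slot 2; F→slot 5; H→slot 4; B→slot 3; E→slot 1; D→slot 7; A skipped; C skipped.
Profit = 36 + 61 + 46 + 49 + 52 + 30 = 274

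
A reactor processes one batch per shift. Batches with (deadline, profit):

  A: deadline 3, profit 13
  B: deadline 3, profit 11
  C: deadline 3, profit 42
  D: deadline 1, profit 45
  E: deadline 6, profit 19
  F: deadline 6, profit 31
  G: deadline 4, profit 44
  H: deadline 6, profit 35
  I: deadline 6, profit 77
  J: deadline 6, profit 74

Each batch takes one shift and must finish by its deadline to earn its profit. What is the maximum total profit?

Profit order: I=77 J=74 D=45 G=44 C=42 H=35 F=31 E=19 A=13 B=11
Assign: I→slot 6, J→slot 5, D→slot 1, G→slot 4, C→slot 3, H→slot 2, F skipped, E skipped, A skipped, B skipped.
Slots: [1:D] [2:H] [3:C] [4:G] [5:J] [6:I]
Profit = 45 + 35 + 42 + 44 + 74 + 77 = 317

317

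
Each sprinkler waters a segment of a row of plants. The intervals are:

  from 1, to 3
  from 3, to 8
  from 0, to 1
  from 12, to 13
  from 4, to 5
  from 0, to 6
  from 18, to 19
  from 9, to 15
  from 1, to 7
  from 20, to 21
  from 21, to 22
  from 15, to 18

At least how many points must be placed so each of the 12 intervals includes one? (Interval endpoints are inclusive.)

5

Process intervals by earliest right end; each time one isn't hit yet, stab at its right endpoint.
Sorted: [0,1] [1,3] [4,5] [0,6] [1,7] [3,8] [12,13] [9,15] [15,18] [18,19] [20,21] [21,22]
{[0,1],[1,3]} hit by 1; {[4,5],[0,6],[1,7],[3,8]} hit by 5; {[12,13],[9,15]} hit by 13; {[15,18],[18,19]} hit by 18; {[20,21],[21,22]} hit by 21.
Points: 1, 5, 13, 18, 21 (5 total).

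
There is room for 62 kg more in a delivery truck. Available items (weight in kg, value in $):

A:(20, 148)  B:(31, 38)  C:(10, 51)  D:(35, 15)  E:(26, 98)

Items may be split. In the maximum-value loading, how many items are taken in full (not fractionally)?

Greedy by value/weight ratio, highest first.
Order: A (148/20=7.40) > C (51/10=5.10) > E (98/26=3.77) > B (38/31=1.23) > D (15/35=0.43)
Fill: take A (20 @ 148) → take C (10 @ 51) → take E (26 @ 98) → take 6/31 of B → 7.35; 62/62 used.
3 item(s) taken whole; one partial (take 6/31 of B).

3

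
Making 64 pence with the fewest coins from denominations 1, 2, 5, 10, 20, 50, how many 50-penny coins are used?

1

Greedy: take as many of the largest coin as possible, then repeat with the remainder.
64 − 1×50→14 − 1×10→4 − 2×2→0
Count of 50: 1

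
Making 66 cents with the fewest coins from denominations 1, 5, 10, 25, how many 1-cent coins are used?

Greedy: take as many of the largest coin as possible, then repeat with the remainder.
66 = 2×25 + 1×10 + 1×5 + 1×1
Count of 1: 1

1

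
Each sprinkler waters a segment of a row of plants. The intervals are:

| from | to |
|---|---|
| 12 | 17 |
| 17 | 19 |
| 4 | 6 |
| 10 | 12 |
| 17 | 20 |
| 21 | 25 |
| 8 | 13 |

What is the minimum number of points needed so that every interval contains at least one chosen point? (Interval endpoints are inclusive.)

Process intervals by earliest right end; each time one isn't hit yet, stab at its right endpoint.
Sorted: [4,6] [10,12] [8,13] [12,17] [17,19] [17,20] [21,25]
{[4,6]} hit by 6; {[10,12],[8,13],[12,17]} hit by 12; {[17,19],[17,20]} hit by 19; {[21,25]} hit by 25.
Points: 6, 12, 19, 25 (4 total).

4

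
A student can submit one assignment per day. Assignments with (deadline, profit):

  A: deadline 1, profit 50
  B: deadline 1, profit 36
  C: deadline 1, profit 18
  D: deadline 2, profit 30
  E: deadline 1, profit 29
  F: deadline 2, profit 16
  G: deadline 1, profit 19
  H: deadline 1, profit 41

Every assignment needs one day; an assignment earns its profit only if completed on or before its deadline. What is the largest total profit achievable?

80

Take jobs in profit order; each goes to the latest open slot no later than its deadline.
By profit: A(d1,50), H(d1,41), B(d1,36), D(d2,30), E(d1,29), G(d1,19), C(d1,18), F(d2,16)
A→slot 1; H skipped; B skipped; D→slot 2; E skipped; G skipped; C skipped; F skipped.
Profit = 50 + 30 = 80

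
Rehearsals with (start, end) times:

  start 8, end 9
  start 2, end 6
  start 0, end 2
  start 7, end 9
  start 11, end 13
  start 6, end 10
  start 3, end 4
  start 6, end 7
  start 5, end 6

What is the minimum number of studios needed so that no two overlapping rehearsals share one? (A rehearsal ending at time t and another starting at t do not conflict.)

3

Events (time:±→running): 0:+→1 2:-→0 2:+→1 3:+→2 4:-→1 5:+→2 6:-→1 6:-→0 6:+→1 6:+→2 7:-→1 7:+→2 8:+→3 … peak 3.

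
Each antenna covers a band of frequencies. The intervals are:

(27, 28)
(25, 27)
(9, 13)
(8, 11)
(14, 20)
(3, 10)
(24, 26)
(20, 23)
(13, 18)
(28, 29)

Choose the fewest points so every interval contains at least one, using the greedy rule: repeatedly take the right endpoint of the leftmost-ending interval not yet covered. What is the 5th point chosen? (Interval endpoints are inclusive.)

By right end: [3,10]  [8,11]  [9,13]  [13,18]  [14,20]  [20,23]  [24,26]  [25,27]  [27,28]  [28,29]
[3,10] uncovered → point at 10; [13,18] uncovered → point at 18; [20,23] uncovered → point at 23; [24,26] uncovered → point at 26; [27,28] uncovered → point at 28.
Points: 10, 18, 23, 26, 28 (5 total).

28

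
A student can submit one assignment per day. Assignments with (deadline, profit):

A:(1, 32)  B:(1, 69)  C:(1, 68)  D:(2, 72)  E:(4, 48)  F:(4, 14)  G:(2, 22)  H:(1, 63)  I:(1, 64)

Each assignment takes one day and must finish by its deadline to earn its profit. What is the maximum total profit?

Sort by profit descending; place each in the latest free slot ≤ its deadline.
Profit order: D=72 B=69 C=68 I=64 H=63 E=48 A=32 G=22 F=14
Assign: D→slot 2, B→slot 1, C skipped, I skipped, H skipped, E→slot 4, A skipped, G skipped, F→slot 3.
Slots: [1:B] [2:D] [3:F] [4:E]
Profit = 69 + 72 + 14 + 48 = 203

203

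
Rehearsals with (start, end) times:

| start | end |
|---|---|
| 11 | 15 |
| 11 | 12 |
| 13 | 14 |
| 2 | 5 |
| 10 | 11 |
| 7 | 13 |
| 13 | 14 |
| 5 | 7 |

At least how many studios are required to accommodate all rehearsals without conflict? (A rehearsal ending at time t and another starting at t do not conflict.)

starts: [2, 5, 7, 10, 11, 11, 13, 13]
ends:   [5, 7, 11, 12, 13, 14, 14, 15]
s2→1 e5→0 s5→1 e7→0 s7→1 s10→2 e11→1 s11→2 s11→3  — peak 3.

3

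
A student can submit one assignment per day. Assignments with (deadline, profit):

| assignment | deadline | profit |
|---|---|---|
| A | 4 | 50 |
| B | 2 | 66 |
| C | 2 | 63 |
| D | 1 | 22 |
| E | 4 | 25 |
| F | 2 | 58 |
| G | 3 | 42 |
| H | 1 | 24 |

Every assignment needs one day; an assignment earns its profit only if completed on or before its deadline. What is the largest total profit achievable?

221

By profit: B(d2,66), C(d2,63), F(d2,58), A(d4,50), G(d3,42), E(d4,25), H(d1,24), D(d1,22)
B→slot 2; C→slot 1; F skipped; A→slot 4; G→slot 3; E skipped; H skipped; D skipped.
Profit = 63 + 66 + 42 + 50 = 221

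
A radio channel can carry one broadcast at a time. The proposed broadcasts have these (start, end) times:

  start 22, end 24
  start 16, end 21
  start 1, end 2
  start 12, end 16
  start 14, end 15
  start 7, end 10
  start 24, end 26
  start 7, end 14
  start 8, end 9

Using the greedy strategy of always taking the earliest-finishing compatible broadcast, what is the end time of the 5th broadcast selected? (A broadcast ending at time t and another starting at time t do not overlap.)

Order by finish time; keep every interval that doesn't clash with the previous kept one.
By end time: (1,2), (8,9), (7,10), (7,14), (14,15), (12,16), (16,21), (22,24), (24,26).
Pick (1,2); next start ≥ 2 → (8,9); next start ≥ 9 → (14,15); next start ≥ 15 → (16,21); next start ≥ 21 → (22,24); next start ≥ 24 → (24,26).
Selected: (1,2) (8,9) (14,15) (16,21) (22,24) (24,26)

24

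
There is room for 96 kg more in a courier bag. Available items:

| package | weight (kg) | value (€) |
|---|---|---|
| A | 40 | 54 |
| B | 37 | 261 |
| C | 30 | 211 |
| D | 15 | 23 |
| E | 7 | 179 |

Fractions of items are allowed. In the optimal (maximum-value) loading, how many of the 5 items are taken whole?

4

Order: E (179/7=25.57) > B (261/37=7.05) > C (211/30=7.03) > D (23/15=1.53) > A (54/40=1.35)
Fill: take E (7 @ 179) → take B (37 @ 261) → take C (30 @ 211) → take D (15 @ 23) → take 7/40 of A → 9.45; 96/96 used.
4 item(s) taken whole; one partial (take 7/40 of A).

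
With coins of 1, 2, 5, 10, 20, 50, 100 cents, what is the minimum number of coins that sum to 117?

4

117 = 1×100 + 1×10 + 1×5 + 1×2
Total coins = 1 + 1 + 1 + 1 = 4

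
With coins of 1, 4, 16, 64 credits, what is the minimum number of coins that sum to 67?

67 = 1×64 + 3×1
Total coins = 1 + 3 = 4

4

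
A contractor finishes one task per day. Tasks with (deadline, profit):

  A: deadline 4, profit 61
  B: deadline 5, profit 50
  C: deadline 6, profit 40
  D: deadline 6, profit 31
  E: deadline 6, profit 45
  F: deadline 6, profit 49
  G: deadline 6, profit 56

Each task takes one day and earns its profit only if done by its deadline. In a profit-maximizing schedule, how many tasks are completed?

6

Take jobs in profit order; each goes to the latest open slot no later than its deadline.
Profit order: A=61 G=56 B=50 F=49 E=45 C=40 D=31
Assign: A→slot 4, G→slot 6, B→slot 5, F→slot 3, E→slot 2, C→slot 1, D skipped.
Slots: [1:C] [2:E] [3:F] [4:A] [5:B] [6:G]
6 of 7 scheduled.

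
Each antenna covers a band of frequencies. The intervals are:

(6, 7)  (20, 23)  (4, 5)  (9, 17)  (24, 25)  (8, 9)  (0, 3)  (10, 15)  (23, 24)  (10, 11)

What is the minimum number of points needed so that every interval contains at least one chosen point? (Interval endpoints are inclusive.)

Sorted: [0,3] [4,5] [6,7] [8,9] [10,11] [10,15] [9,17] [20,23] [23,24] [24,25]
{[0,3]} hit by 3; {[4,5]} hit by 5; {[6,7]} hit by 7; {[8,9]} hit by 9; {[10,11],[10,15],[9,17]} hit by 11; {[20,23],[23,24]} hit by 23; {[24,25]} hit by 25.
Points: 3, 5, 7, 9, 11, 23, 25 (7 total).

7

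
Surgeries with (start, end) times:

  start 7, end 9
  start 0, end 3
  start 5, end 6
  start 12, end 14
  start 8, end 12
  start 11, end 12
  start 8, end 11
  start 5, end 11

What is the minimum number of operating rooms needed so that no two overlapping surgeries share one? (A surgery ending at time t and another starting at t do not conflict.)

Count concurrent intervals with a sweep; the peak is the room count.
Events (time:±→running): 0:+→1 3:-→0 5:+→1 5:+→2 6:-→1 7:+→2 8:+→3 8:+→4 … peak 4.

4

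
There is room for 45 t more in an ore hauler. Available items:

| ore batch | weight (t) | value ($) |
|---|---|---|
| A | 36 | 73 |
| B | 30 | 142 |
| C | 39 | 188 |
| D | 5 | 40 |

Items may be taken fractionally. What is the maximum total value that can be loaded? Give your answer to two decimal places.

Ratios (sorted): D 8.00, C 4.82, B 4.73, A 2.03
take D (5 @ 40); take C (39 @ 188); take 1/30 of B → 4.73. Capacity used 45/45.
Total value = 232.73

232.73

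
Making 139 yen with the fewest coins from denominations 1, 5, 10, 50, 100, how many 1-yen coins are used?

Greedy: take as many of the largest coin as possible, then repeat with the remainder.
139 = 1×100 + 3×10 + 1×5 + 4×1
Count of 1: 4

4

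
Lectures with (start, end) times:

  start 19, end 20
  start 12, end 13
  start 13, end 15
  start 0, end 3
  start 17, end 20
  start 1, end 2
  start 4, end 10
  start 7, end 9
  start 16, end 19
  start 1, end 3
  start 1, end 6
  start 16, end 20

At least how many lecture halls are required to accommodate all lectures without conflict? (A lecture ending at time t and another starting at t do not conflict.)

The answer is the maximum number of intervals overlapping at any instant.
Events (time:±→running): 0:+→1 1:+→2 1:+→3 1:+→4 … peak 4.

4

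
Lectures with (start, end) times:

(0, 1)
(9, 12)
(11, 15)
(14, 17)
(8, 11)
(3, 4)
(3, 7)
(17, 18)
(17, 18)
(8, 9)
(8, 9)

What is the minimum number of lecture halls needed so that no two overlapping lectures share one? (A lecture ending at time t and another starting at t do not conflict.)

starts: [0, 3, 3, 8, 8, 8, 9, 11, 14, 17, 17]
ends:   [1, 4, 7, 9, 9, 11, 12, 15, 17, 18, 18]
s0→1 e1→0 s3→1 s3→2 e4→1 e7→0 s8→1 s8→2 s8→3  — peak 3.

3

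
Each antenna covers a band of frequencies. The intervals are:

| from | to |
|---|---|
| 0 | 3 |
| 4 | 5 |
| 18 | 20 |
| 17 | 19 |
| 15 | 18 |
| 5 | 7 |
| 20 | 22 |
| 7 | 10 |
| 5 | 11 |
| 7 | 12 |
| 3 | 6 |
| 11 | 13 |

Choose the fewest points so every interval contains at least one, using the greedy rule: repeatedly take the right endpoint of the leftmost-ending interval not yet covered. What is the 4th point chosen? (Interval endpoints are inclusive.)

Process intervals by earliest right end; each time one isn't hit yet, stab at its right endpoint.
By right end: [0,3]  [4,5]  [3,6]  [5,7]  [7,10]  [5,11]  [7,12]  [11,13]  [15,18]  [17,19]  [18,20]  [20,22]
[0,3] uncovered → point at 3; [4,5] uncovered → point at 5; [7,10] uncovered → point at 10; [11,13] uncovered → point at 13; [15,18] uncovered → point at 18; [20,22] uncovered → point at 22.
Points: 3, 5, 10, 13, 18, 22 (6 total).

13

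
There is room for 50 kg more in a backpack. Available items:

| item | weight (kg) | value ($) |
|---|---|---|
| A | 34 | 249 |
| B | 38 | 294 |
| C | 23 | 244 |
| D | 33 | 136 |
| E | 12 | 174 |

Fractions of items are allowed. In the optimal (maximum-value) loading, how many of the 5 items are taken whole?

2

Greedy by value/weight ratio, highest first.
Order: E (174/12=14.50) > C (244/23=10.61) > B (294/38=7.74) > A (249/34=7.32) > D (136/33=4.12)
Fill: take E (12 @ 174) → take C (23 @ 244) → take 15/38 of B → 116.05; 50/50 used.
2 item(s) taken whole; one partial (take 15/38 of B).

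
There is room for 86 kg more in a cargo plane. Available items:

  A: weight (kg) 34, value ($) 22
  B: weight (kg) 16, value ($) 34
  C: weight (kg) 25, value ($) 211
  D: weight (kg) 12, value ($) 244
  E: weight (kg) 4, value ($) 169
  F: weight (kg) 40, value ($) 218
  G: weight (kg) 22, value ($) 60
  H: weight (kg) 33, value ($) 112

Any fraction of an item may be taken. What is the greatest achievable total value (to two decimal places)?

858.97

Ratios (sorted): E 42.25, D 20.33, C 8.44, F 5.45, H 3.39, G 2.73, B 2.12, A 0.65
take E (4 @ 169); take D (12 @ 244); take C (25 @ 211); take F (40 @ 218); take 5/33 of H → 16.97. Capacity used 86/86.
Total value = 858.97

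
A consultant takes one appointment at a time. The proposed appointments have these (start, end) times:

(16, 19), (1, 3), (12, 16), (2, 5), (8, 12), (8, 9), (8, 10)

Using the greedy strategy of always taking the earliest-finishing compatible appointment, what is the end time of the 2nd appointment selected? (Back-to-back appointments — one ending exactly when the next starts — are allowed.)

Order by finish time; keep every interval that doesn't clash with the previous kept one.
Sorted by end: (1,3)  (2,5)  (8,9)  (8,10)  (8,12)  (12,16)  (16,19)
take (1,3); take (8,9); skip (8,12); take (12,16); take (16,19).
Selected: (1,3) (8,9) (12,16) (16,19)

9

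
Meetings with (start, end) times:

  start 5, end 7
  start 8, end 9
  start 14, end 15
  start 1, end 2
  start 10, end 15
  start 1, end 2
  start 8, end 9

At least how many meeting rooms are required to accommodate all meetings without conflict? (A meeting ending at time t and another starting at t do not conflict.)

2

The answer is the maximum number of intervals overlapping at any instant.
Events (time:±→running): 1:+→1 1:+→2 … peak 2.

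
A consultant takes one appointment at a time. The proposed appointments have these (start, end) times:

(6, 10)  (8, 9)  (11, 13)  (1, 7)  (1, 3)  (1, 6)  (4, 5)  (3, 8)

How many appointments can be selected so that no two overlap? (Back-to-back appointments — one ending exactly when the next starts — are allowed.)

4

Greedy by earliest finish: after sorting by end time, pick each interval compatible with the last pick.
Sorted by end: (1,3)  (4,5)  (1,6)  (1,7)  (3,8)  (8,9)  (6,10)  (11,13)
take (1,3); take (4,5); take (8,9); skip (6,10); take (11,13).
Selected 4 appointments.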